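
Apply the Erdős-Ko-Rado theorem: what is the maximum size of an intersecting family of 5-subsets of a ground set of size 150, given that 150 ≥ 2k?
max |F| = C(149, 4) = 19720001

The Erdős-Ko-Rado theorem states: for n ≥ 2k, an intersecting family of k-subsets of an n-element set has size at most C(n − 1, k − 1), with equality for 'star' families {A ⊆ [n] : |A| = k, i ∈ A} (fix an element i). For n = 150, k = 5: C(149, 4) = 19720001.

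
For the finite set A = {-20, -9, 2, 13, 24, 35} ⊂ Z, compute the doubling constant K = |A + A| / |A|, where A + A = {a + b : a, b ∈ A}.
K = |A + A| / |A| = 11/6

Enumerate A + A = {a + b : a, b ∈ A}. With |A| = 6, there are |A|^2 = 36 ordered sum pairs; collecting distinct values, A + A = {-40, -29, -18, -7, 4, 15, 26, 37, 48, 59, 70}, so |A + A| = 11. Thus K = 11/6. Here |A + A| = 2|A| − 1 = 11, the minimum possible — so K = 11/6 is minimal, which holds iff A is an arithmetic progression.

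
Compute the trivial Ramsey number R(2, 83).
R(2, 83) = 83

R(2, k) = k for all k ≥ 2: in a 2-colouring of K_k, either some edge is red (a red K_2) or all edges are blue (a blue K_k). And K_{82} coloured all-blue has no blue K_83, so R(2, 83) > 82. Hence R(2, 83) = 83.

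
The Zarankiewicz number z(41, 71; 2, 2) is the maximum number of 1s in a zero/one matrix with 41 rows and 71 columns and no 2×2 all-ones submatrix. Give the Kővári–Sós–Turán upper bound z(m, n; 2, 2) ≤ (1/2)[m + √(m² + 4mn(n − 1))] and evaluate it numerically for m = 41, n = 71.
z(41, 71; 2, 2) ≤ (1/2)[41 + √(41² + 4·41·71·70)] = (1/2)[41 + √816761] = 472.3742

Kővári–Sós–Turán: let r_1, ..., r_41 be the row sums and z = Σ r_i the total number of 1s. Each pair of columns can share at most one row with both entries 1 (else a 2×2 all-ones block appears), so Σ_i C(r_i, 2) ≤ C(71, 2) = 2485. By convexity Σ_i C(r_i, 2) ≥ 41·C(z/41, 2) = z(z − 41)/(2·41), giving z² − 41z − 41·71·70 ≤ 0 and hence z ≤ (1/2)[41 + √(1681 + 4·203770)] = (1/2)[41 + √816761] ≈ (1/2)(41 + 903.7483) = 472.3742.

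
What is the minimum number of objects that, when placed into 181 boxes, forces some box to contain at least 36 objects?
n = (36 − 1)·181 + 1 = 6336

By the generalised pigeonhole principle, to guarantee some box contains ≥ r objects we need more than (r − 1) · k objects total. Threshold: n = (r − 1) · k + 1. With r = 36 and k = 181: n = 35 · 181 + 1 = 6335 + 1 = 6336. For n = 6335 = 35 · 181, we can put exactly 35 objects in every box, avoiding 36 in any single one — so 6336 is tight.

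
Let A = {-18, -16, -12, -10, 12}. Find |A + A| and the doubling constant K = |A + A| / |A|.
K = |A + A| / |A| = 14/5

Enumerate A + A = {a + b : a, b ∈ A}. With |A| = 5, there are |A|^2 = 25 ordered sum pairs; collecting distinct values, A + A = {-36, -34, -32, -30, -28, -26, -24, -22, -20, -6, -4, 0, 2, 24}, so |A + A| = 14. Thus K = 14/5. For comparison, the minimum possible |A + A| over all 5-element sets is 2·5 − 1 = 9 (so min K = 9/5), attained only by arithmetic progressions.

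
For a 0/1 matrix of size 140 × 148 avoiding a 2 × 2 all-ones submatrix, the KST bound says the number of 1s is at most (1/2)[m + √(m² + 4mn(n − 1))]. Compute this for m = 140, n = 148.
z(140, 148; 2, 2) ≤ (1/2)[140 + √(140² + 4·140·148·147)] = (1/2)[140 + √12202960] = 1816.6368

Kővári–Sós–Turán: let r_1, ..., r_140 be the row sums and z = Σ r_i the total number of 1s. Each pair of columns can share at most one row with both entries 1 (else a 2×2 all-ones block appears), so Σ_i C(r_i, 2) ≤ C(148, 2) = 10878. By convexity Σ_i C(r_i, 2) ≥ 140·C(z/140, 2) = z(z − 140)/(2·140), giving z² − 140z − 140·148·147 ≤ 0 and hence z ≤ (1/2)[140 + √(19600 + 4·3045840)] = (1/2)[140 + √12202960] ≈ (1/2)(140 + 3493.2735) = 1816.6368.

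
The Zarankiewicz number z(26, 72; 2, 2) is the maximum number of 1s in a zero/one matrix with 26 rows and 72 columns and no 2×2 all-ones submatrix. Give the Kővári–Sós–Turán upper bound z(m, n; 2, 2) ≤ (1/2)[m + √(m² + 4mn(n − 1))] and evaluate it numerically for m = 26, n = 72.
z(26, 72; 2, 2) ≤ (1/2)[26 + √(26² + 4·26·72·71)] = (1/2)[26 + √532324] = 377.8027

Kővári–Sós–Turán: let r_1, ..., r_26 be the row sums and z = Σ r_i the total number of 1s. Each pair of columns can share at most one row with both entries 1 (else a 2×2 all-ones block appears), so Σ_i C(r_i, 2) ≤ C(72, 2) = 2556. By convexity Σ_i C(r_i, 2) ≥ 26·C(z/26, 2) = z(z − 26)/(2·26), giving z² − 26z − 26·72·71 ≤ 0 and hence z ≤ (1/2)[26 + √(676 + 4·132912)] = (1/2)[26 + √532324] ≈ (1/2)(26 + 729.6054) = 377.8027.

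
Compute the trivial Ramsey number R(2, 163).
R(2, 163) = 163

R(2, k) = k for all k ≥ 2: in a 2-colouring of K_k, either some edge is red (a red K_2) or all edges are blue (a blue K_k). And K_{162} coloured all-blue has no blue K_163, so R(2, 163) > 162. Hence R(2, 163) = 163.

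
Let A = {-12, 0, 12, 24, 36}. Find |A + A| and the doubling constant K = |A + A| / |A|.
K = |A + A| / |A| = 9/5

Enumerate A + A = {a + b : a, b ∈ A}. With |A| = 5, there are |A|^2 = 25 ordered sum pairs; collecting distinct values, A + A = {-24, -12, 0, 12, 24, 36, 48, 60, 72}, so |A + A| = 9. Thus K = 9/5. Here |A + A| = 2|A| − 1 = 9, the minimum possible — so K = 9/5 is minimal, which holds iff A is an arithmetic progression.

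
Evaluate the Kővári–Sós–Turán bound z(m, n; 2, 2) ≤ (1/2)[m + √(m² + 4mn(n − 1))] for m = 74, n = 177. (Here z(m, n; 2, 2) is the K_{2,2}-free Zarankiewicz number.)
z(74, 177; 2, 2) ≤ (1/2)[74 + √(74² + 4·74·177·176)] = (1/2)[74 + √9226468] = 1555.7551

Kővári–Sós–Turán: let r_1, ..., r_74 be the row sums and z = Σ r_i the total number of 1s. Each pair of columns can share at most one row with both entries 1 (else a 2×2 all-ones block appears), so Σ_i C(r_i, 2) ≤ C(177, 2) = 15576. By convexity Σ_i C(r_i, 2) ≥ 74·C(z/74, 2) = z(z − 74)/(2·74), giving z² − 74z − 74·177·176 ≤ 0 and hence z ≤ (1/2)[74 + √(5476 + 4·2305248)] = (1/2)[74 + √9226468] ≈ (1/2)(74 + 3037.5102) = 1555.7551.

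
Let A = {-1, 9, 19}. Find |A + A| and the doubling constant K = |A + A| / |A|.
K = |A + A| / |A| = 5/3

Enumerate A + A = {a + b : a, b ∈ A}. With |A| = 3, there are |A|^2 = 9 ordered sum pairs; collecting distinct values, A + A = {-2, 8, 18, 28, 38}, so |A + A| = 5. Thus K = 5/3. Here |A + A| = 2|A| − 1 = 5, the minimum possible — so K = 5/3 is minimal, which holds iff A is an arithmetic progression.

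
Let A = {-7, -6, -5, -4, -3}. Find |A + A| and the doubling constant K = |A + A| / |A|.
K = |A + A| / |A| = 9/5

Enumerate A + A = {a + b : a, b ∈ A}. With |A| = 5, there are |A|^2 = 25 ordered sum pairs; collecting distinct values, A + A = {-14, -13, -12, -11, -10, -9, -8, -7, -6}, so |A + A| = 9. Thus K = 9/5. Here |A + A| = 2|A| − 1 = 9, the minimum possible — so K = 9/5 is minimal, which holds iff A is an arithmetic progression.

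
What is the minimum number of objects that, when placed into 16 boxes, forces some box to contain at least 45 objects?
n = (45 − 1)·16 + 1 = 705

By the generalised pigeonhole principle, to guarantee some box contains ≥ r objects we need more than (r − 1) · k objects total. Threshold: n = (r − 1) · k + 1. With r = 45 and k = 16: n = 44 · 16 + 1 = 704 + 1 = 705. For n = 704 = 44 · 16, we can put exactly 44 objects in every box, avoiding 45 in any single one — so 705 is tight.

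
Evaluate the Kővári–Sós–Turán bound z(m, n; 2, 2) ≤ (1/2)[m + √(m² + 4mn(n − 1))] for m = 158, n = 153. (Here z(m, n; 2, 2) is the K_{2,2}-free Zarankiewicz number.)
z(158, 153; 2, 2) ≤ (1/2)[158 + √(158² + 4·158·153·152)] = (1/2)[158 + √14722756] = 1997.5122

Kővári–Sós–Turán: let r_1, ..., r_158 be the row sums and z = Σ r_i the total number of 1s. Each pair of columns can share at most one row with both entries 1 (else a 2×2 all-ones block appears), so Σ_i C(r_i, 2) ≤ C(153, 2) = 11628. By convexity Σ_i C(r_i, 2) ≥ 158·C(z/158, 2) = z(z − 158)/(2·158), giving z² − 158z − 158·153·152 ≤ 0 and hence z ≤ (1/2)[158 + √(24964 + 4·3674448)] = (1/2)[158 + √14722756] ≈ (1/2)(158 + 3837.0244) = 1997.5122.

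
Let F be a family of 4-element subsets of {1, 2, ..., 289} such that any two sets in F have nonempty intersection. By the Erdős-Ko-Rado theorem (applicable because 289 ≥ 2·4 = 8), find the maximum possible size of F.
max |F| = C(288, 3) = 3939936

Erdős-Ko-Rado (1961): when n ≥ 2k, max |F| = C(n−1, k−1). The bound is attained by the star {A : i ∈ A} for any fixed i ∈ [n]. Here C(289−1, 4−1) = C(288, 3) = 3939936.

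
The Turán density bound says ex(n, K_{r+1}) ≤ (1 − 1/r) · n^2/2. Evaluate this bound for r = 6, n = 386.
Turán density bound = (5/6) · 386^2/2 = 186245/3 ≈ 62081.6667

Turán's theorem: ex(n, K_{r+1}) is achieved by the complete r-partite Turán graph T(n, r) with parts as balanced as possible, and is at most (1 − 1/r) · n^2/2. For r = 6, n = 386: the density bound is (5/6) · 148996/2 = 186245/3 ≈ 62081.6667. The integer-valued extremum is e(T(386, 6)) = 62081, which is strictly less than the density bound 186245/3 since 6 ∤ 386 (the parts of T(386, 6) cannot all be equal).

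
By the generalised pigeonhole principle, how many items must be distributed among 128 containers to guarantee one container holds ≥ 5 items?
n = (5 − 1)·128 + 1 = 513

By the generalised pigeonhole principle, to guarantee some box contains ≥ r objects we need more than (r − 1) · k objects total. Threshold: n = (r − 1) · k + 1. With r = 5 and k = 128: n = 4 · 128 + 1 = 512 + 1 = 513. For n = 512 = 4 · 128, we can put exactly 4 objects in every box, avoiding 5 in any single one — so 513 is tight.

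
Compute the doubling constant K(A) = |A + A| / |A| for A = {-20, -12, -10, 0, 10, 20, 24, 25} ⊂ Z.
K = |A + A| / |A| = 30/8 = 15/4

Enumerate A + A = {a + b : a, b ∈ A}. With |A| = 8, there are |A|^2 = 64 ordered sum pairs; collecting distinct values, A + A = {-40, -32, -30, -24, -22, -20, -12, -10, -2, 0, 4, 5, 8, 10, 12, 13, 14, 15, 20, 24, 25, 30, 34, 35, 40, 44, 45, 48, 49, 50}, so |A + A| = 30. Thus K = 30/8 = 15/4. For comparison, the minimum possible |A + A| over all 8-element sets is 2·8 − 1 = 15 (so min K = 15/8), attained only by arithmetic progressions.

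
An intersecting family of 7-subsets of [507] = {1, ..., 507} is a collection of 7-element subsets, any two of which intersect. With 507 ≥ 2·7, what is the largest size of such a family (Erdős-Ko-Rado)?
max |F| = C(506, 6) = 22628166363726

Erdős-Ko-Rado (1961): when n ≥ 2k, max |F| = C(n−1, k−1). The bound is attained by the star {A : i ∈ A} for any fixed i ∈ [n]. Here C(507−1, 7−1) = C(506, 6) = 22628166363726.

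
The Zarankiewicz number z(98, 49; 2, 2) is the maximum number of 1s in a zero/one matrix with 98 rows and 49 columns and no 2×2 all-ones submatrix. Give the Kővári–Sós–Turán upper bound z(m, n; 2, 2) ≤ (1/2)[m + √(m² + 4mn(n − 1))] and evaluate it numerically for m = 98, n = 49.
z(98, 49; 2, 2) ≤ (1/2)[98 + √(98² + 4·98·49·48)] = (1/2)[98 + √931588] = 531.594

Kővári–Sós–Turán: let r_1, ..., r_98 be the row sums and z = Σ r_i the total number of 1s. Each pair of columns can share at most one row with both entries 1 (else a 2×2 all-ones block appears), so Σ_i C(r_i, 2) ≤ C(49, 2) = 1176. By convexity Σ_i C(r_i, 2) ≥ 98·C(z/98, 2) = z(z − 98)/(2·98), giving z² − 98z − 98·49·48 ≤ 0 and hence z ≤ (1/2)[98 + √(9604 + 4·230496)] = (1/2)[98 + √931588] ≈ (1/2)(98 + 965.1881) = 531.594.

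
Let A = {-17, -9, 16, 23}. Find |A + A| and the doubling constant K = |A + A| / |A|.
K = |A + A| / |A| = 10/4 = 5/2

Enumerate A + A = {a + b : a, b ∈ A}. With |A| = 4, there are |A|^2 = 16 ordered sum pairs; collecting distinct values, A + A = {-34, -26, -18, -1, 6, 7, 14, 32, 39, 46}, so |A + A| = 10. Thus K = 10/4 = 5/2. For comparison, the minimum possible |A + A| over all 4-element sets is 2·4 − 1 = 7 (so min K = 7/4), attained only by arithmetic progressions.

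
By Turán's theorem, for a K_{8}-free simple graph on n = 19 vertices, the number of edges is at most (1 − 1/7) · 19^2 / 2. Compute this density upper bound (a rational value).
Turán density bound = (6/7) · 19^2/2 = 1083/7 ≈ 154.7143

Turán's theorem: ex(n, K_{r+1}) is achieved by the complete r-partite Turán graph T(n, r) with parts as balanced as possible, and is at most (1 − 1/r) · n^2/2. For r = 7, n = 19: the density bound is (6/7) · 361/2 = 1083/7 ≈ 154.7143. The integer-valued extremum is e(T(19, 7)) = 154, which is strictly less than the density bound 1083/7 since 7 ∤ 19 (the parts of T(19, 7) cannot all be equal).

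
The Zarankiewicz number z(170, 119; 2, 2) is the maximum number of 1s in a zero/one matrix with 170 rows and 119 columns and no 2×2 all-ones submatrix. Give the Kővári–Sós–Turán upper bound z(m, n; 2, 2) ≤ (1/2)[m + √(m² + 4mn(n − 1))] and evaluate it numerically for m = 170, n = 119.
z(170, 119; 2, 2) ≤ (1/2)[170 + √(170² + 4·170·119·118)] = (1/2)[170 + √9577460] = 1632.3736

Kővári–Sós–Turán: let r_1, ..., r_170 be the row sums and z = Σ r_i the total number of 1s. Each pair of columns can share at most one row with both entries 1 (else a 2×2 all-ones block appears), so Σ_i C(r_i, 2) ≤ C(119, 2) = 7021. By convexity Σ_i C(r_i, 2) ≥ 170·C(z/170, 2) = z(z − 170)/(2·170), giving z² − 170z − 170·119·118 ≤ 0 and hence z ≤ (1/2)[170 + √(28900 + 4·2387140)] = (1/2)[170 + √9577460] ≈ (1/2)(170 + 3094.7472) = 1632.3736.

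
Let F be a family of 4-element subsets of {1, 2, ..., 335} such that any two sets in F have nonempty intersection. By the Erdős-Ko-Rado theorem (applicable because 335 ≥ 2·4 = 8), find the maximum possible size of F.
max |F| = C(334, 3) = 6154284

The Erdős-Ko-Rado theorem states: for n ≥ 2k, an intersecting family of k-subsets of an n-element set has size at most C(n − 1, k − 1), with equality for 'star' families {A ⊆ [n] : |A| = k, i ∈ A} (fix an element i). For n = 335, k = 4: C(334, 3) = 6154284.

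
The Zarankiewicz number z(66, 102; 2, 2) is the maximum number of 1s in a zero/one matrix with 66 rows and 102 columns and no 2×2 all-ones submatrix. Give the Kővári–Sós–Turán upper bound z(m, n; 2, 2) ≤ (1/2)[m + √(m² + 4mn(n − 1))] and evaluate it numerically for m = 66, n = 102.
z(66, 102; 2, 2) ≤ (1/2)[66 + √(66² + 4·66·102·101)] = (1/2)[66 + √2724084] = 858.24

Kővári–Sós–Turán: let r_1, ..., r_66 be the row sums and z = Σ r_i the total number of 1s. Each pair of columns can share at most one row with both entries 1 (else a 2×2 all-ones block appears), so Σ_i C(r_i, 2) ≤ C(102, 2) = 5151. By convexity Σ_i C(r_i, 2) ≥ 66·C(z/66, 2) = z(z − 66)/(2·66), giving z² − 66z − 66·102·101 ≤ 0 and hence z ≤ (1/2)[66 + √(4356 + 4·679932)] = (1/2)[66 + √2724084] ≈ (1/2)(66 + 1650.4799) = 858.24.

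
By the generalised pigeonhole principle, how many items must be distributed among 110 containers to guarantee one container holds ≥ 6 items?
n = (6 − 1)·110 + 1 = 551

By the generalised pigeonhole principle, to guarantee some box contains ≥ r objects we need more than (r − 1) · k objects total. Threshold: n = (r − 1) · k + 1. With r = 6 and k = 110: n = 5 · 110 + 1 = 550 + 1 = 551. For n = 550 = 5 · 110, we can put exactly 5 objects in every box, avoiding 6 in any single one — so 551 is tight.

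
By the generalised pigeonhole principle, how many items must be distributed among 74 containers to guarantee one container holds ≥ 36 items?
n = (36 − 1)·74 + 1 = 2591

By the generalised pigeonhole principle, to guarantee some box contains ≥ r objects we need more than (r − 1) · k objects total. Threshold: n = (r − 1) · k + 1. With r = 36 and k = 74: n = 35 · 74 + 1 = 2590 + 1 = 2591. For n = 2590 = 35 · 74, we can put exactly 35 objects in every box, avoiding 36 in any single one — so 2591 is tight.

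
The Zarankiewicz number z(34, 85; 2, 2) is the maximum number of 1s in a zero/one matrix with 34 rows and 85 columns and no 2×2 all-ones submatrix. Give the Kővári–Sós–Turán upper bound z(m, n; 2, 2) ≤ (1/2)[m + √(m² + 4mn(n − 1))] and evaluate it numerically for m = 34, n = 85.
z(34, 85; 2, 2) ≤ (1/2)[34 + √(34² + 4·34·85·84)] = (1/2)[34 + √972196] = 510

Kővári–Sós–Turán: let r_1, ..., r_34 be the row sums and z = Σ r_i the total number of 1s. Each pair of columns can share at most one row with both entries 1 (else a 2×2 all-ones block appears), so Σ_i C(r_i, 2) ≤ C(85, 2) = 3570. By convexity Σ_i C(r_i, 2) ≥ 34·C(z/34, 2) = z(z − 34)/(2·34), giving z² − 34z − 34·85·84 ≤ 0 and hence z ≤ (1/2)[34 + √(1156 + 4·242760)] = (1/2)[34 + √972196] ≈ (1/2)(34 + 986) = 510.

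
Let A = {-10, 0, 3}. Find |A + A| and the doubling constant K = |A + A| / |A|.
K = |A + A| / |A| = 6/3 = 2

Enumerate A + A = {a + b : a, b ∈ A}. With |A| = 3, there are |A|^2 = 9 ordered sum pairs; collecting distinct values, A + A = {-20, -10, -7, 0, 3, 6}, so |A + A| = 6. Thus K = 6/3 = 2. For comparison, the minimum possible |A + A| over all 3-element sets is 2·3 − 1 = 5 (so min K = 5/3), attained only by arithmetic progressions.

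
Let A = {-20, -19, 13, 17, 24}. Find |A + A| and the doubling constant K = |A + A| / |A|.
K = |A + A| / |A| = 15/5 = 3

Enumerate A + A = {a + b : a, b ∈ A}. With |A| = 5, there are |A|^2 = 25 ordered sum pairs; collecting distinct values, A + A = {-40, -39, -38, -7, -6, -3, -2, 4, 5, 26, 30, 34, 37, 41, 48}, so |A + A| = 15. Thus K = 15/5 = 3. For comparison, the minimum possible |A + A| over all 5-element sets is 2·5 − 1 = 9 (so min K = 9/5), attained only by arithmetic progressions.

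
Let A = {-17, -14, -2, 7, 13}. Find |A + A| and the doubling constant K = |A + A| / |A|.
K = |A + A| / |A| = 14/5

Enumerate A + A = {a + b : a, b ∈ A}. With |A| = 5, there are |A|^2 = 25 ordered sum pairs; collecting distinct values, A + A = {-34, -31, -28, -19, -16, -10, -7, -4, -1, 5, 11, 14, 20, 26}, so |A + A| = 14. Thus K = 14/5. For comparison, the minimum possible |A + A| over all 5-element sets is 2·5 − 1 = 9 (so min K = 9/5), attained only by arithmetic progressions.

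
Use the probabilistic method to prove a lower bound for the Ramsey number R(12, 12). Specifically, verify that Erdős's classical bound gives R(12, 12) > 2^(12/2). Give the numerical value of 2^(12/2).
2^(12/2) = 64; so R(12, 12) > 64

Colour each edge of K_n uniformly at random with red/blue. The expected number of monochromatic K_12 is C(n, 12) · 2 · 2^(−C(12,2)). If C(n, 12) · 2^(1 − C(12,2)) < 1, then with positive probability no monochromatic K_12 exists, so R(12, 12) > n. The standard estimate C(n, 12) ≤ n^12/12! shows this inequality holds whenever n ≤ 2^(12/2) (since 12! · 2^(C(12,2) − 1) > 2^(12^2/2) ≥ n^12). Hence R(12, 12) > 2^(12/2) = 64.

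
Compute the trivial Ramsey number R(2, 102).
R(2, 102) = 102

R(2, k) = k for all k ≥ 2: in a 2-colouring of K_k, either some edge is red (a red K_2) or all edges are blue (a blue K_k). And K_{101} coloured all-blue has no blue K_102, so R(2, 102) > 101. Hence R(2, 102) = 102.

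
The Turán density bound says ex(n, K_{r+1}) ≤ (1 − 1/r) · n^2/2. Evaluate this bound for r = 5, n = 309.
Turán density bound = (4/5) · 309^2/2 = 190962/5 ≈ 38192.4

Turán's theorem: ex(n, K_{r+1}) is achieved by the complete r-partite Turán graph T(n, r) with parts as balanced as possible, and is at most (1 − 1/r) · n^2/2. For r = 5, n = 309: the density bound is (4/5) · 95481/2 = 190962/5 ≈ 38192.4. The integer-valued extremum is e(T(309, 5)) = 38192, which is strictly less than the density bound 190962/5 since 5 ∤ 309 (the parts of T(309, 5) cannot all be equal).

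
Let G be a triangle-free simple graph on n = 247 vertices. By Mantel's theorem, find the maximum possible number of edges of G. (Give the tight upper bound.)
ex(247, K_3) = ⌊247^2/4⌋ = 15252

Mantel (1907): a triangle-free graph on n vertices has at most ⌊n^2/4⌋ edges, with equality for the complete bipartite graph K_{⌊n/2⌋, ⌈n/2⌉}. For n = 247: ⌊247^2/4⌋ = ⌊61009/4⌋ = 15252. The extremal graph is K_{123, 124}, which has 123·124 = 15252 edges.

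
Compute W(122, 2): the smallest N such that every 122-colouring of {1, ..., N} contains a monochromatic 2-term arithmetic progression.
W(122, 2) = 122 + 1 = 123

A 2-term AP is any pair of integers, so a monochromatic 2-AP exists iff some colour is used at least twice. With 122 colours, the colouring i ↦ i on {1, ..., 122} uses each colour once, avoiding any monochromatic pair, so W(122, 2) > 122. For {1, ..., 123}, pigeonhole forces two integers of the same colour, which form a monochromatic 2-AP. Hence W(122, 2) = 123.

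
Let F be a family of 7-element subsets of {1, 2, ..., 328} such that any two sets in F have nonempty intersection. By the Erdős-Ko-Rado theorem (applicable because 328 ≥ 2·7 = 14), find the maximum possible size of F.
max |F| = C(327, 6) = 1621509963255

Erdős-Ko-Rado (1961): when n ≥ 2k, max |F| = C(n−1, k−1). The bound is attained by the star {A : i ∈ A} for any fixed i ∈ [n]. Here C(328−1, 7−1) = C(327, 6) = 1621509963255.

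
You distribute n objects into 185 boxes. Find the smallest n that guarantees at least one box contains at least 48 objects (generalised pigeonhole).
n = (48 − 1)·185 + 1 = 8696

By the generalised pigeonhole principle, to guarantee some box contains ≥ r objects we need more than (r − 1) · k objects total. Threshold: n = (r − 1) · k + 1. With r = 48 and k = 185: n = 47 · 185 + 1 = 8695 + 1 = 8696. For n = 8695 = 47 · 185, we can put exactly 47 objects in every box, avoiding 48 in any single one — so 8696 is tight.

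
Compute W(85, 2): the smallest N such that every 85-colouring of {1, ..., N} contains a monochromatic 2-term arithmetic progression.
W(85, 2) = 85 + 1 = 86

A 2-term AP is any pair of integers, so a monochromatic 2-AP exists iff some colour is used at least twice. With 85 colours, the colouring i ↦ i on {1, ..., 85} uses each colour once, avoiding any monochromatic pair, so W(85, 2) > 85. For {1, ..., 86}, pigeonhole forces two integers of the same colour, which form a monochromatic 2-AP. Hence W(85, 2) = 86.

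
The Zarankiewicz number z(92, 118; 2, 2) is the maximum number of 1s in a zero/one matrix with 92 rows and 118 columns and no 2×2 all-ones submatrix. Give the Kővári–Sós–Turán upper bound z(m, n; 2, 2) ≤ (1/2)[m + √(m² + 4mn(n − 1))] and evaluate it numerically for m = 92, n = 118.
z(92, 118; 2, 2) ≤ (1/2)[92 + √(92² + 4·92·118·117)] = (1/2)[92 + √5089072] = 1173.9486

Kővári–Sós–Turán: let r_1, ..., r_92 be the row sums and z = Σ r_i the total number of 1s. Each pair of columns can share at most one row with both entries 1 (else a 2×2 all-ones block appears), so Σ_i C(r_i, 2) ≤ C(118, 2) = 6903. By convexity Σ_i C(r_i, 2) ≥ 92·C(z/92, 2) = z(z − 92)/(2·92), giving z² − 92z − 92·118·117 ≤ 0 and hence z ≤ (1/2)[92 + √(8464 + 4·1270152)] = (1/2)[92 + √5089072] ≈ (1/2)(92 + 2255.8972) = 1173.9486.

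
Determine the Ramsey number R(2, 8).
R(2, 8) = 8

R(2, k) = k for all k ≥ 2: in a 2-colouring of K_k, either some edge is red (a red K_2) or all edges are blue (a blue K_k). And K_{7} coloured all-blue has no blue K_8, so R(2, 8) > 7. Hence R(2, 8) = 8.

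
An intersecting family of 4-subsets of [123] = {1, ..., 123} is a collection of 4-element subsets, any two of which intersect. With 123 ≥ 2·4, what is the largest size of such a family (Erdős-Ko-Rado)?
max |F| = C(122, 3) = 295240

Erdős-Ko-Rado (1961): when n ≥ 2k, max |F| = C(n−1, k−1). The bound is attained by the star {A : i ∈ A} for any fixed i ∈ [n]. Here C(123−1, 4−1) = C(122, 3) = 295240.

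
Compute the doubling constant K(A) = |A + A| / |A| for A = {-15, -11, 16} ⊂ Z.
K = |A + A| / |A| = 6/3 = 2

Enumerate A + A = {a + b : a, b ∈ A}. With |A| = 3, there are |A|^2 = 9 ordered sum pairs; collecting distinct values, A + A = {-30, -26, -22, 1, 5, 32}, so |A + A| = 6. Thus K = 6/3 = 2. For comparison, the minimum possible |A + A| over all 3-element sets is 2·3 − 1 = 5 (so min K = 5/3), attained only by arithmetic progressions.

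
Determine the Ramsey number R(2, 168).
R(2, 168) = 168

R(2, k) = k for all k ≥ 2: in a 2-colouring of K_k, either some edge is red (a red K_2) or all edges are blue (a blue K_k). And K_{167} coloured all-blue has no blue K_168, so R(2, 168) > 167. Hence R(2, 168) = 168.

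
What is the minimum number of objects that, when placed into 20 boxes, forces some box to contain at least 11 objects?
n = (11 − 1)·20 + 1 = 201

By the generalised pigeonhole principle, to guarantee some box contains ≥ r objects we need more than (r − 1) · k objects total. Threshold: n = (r − 1) · k + 1. With r = 11 and k = 20: n = 10 · 20 + 1 = 200 + 1 = 201. For n = 200 = 10 · 20, we can put exactly 10 objects in every box, avoiding 11 in any single one — so 201 is tight.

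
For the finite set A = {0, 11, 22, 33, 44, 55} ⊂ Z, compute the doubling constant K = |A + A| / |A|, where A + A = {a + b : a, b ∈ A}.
K = |A + A| / |A| = 11/6

Enumerate A + A = {a + b : a, b ∈ A}. With |A| = 6, there are |A|^2 = 36 ordered sum pairs; collecting distinct values, A + A = {0, 11, 22, 33, 44, 55, 66, 77, 88, 99, 110}, so |A + A| = 11. Thus K = 11/6. Here |A + A| = 2|A| − 1 = 11, the minimum possible — so K = 11/6 is minimal, which holds iff A is an arithmetic progression.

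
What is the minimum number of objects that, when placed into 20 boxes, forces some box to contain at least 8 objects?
n = (8 − 1)·20 + 1 = 141

By the generalised pigeonhole principle, to guarantee some box contains ≥ r objects we need more than (r − 1) · k objects total. Threshold: n = (r − 1) · k + 1. With r = 8 and k = 20: n = 7 · 20 + 1 = 140 + 1 = 141. For n = 140 = 7 · 20, we can put exactly 7 objects in every box, avoiding 8 in any single one — so 141 is tight.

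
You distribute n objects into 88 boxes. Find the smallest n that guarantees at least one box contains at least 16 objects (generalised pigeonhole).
n = (16 − 1)·88 + 1 = 1321

By the generalised pigeonhole principle, to guarantee some box contains ≥ r objects we need more than (r − 1) · k objects total. Threshold: n = (r − 1) · k + 1. With r = 16 and k = 88: n = 15 · 88 + 1 = 1320 + 1 = 1321. For n = 1320 = 15 · 88, we can put exactly 15 objects in every box, avoiding 16 in any single one — so 1321 is tight.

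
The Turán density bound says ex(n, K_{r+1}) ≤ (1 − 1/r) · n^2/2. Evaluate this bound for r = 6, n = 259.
Turán density bound = (5/6) · 259^2/2 = 335405/12 ≈ 27950.4167

Turán's theorem: ex(n, K_{r+1}) is achieved by the complete r-partite Turán graph T(n, r) with parts as balanced as possible, and is at most (1 − 1/r) · n^2/2. For r = 6, n = 259: the density bound is (5/6) · 67081/2 = 335405/12 ≈ 27950.4167. The integer-valued extremum is e(T(259, 6)) = 27950, which is strictly less than the density bound 335405/12 since 6 ∤ 259 (the parts of T(259, 6) cannot all be equal).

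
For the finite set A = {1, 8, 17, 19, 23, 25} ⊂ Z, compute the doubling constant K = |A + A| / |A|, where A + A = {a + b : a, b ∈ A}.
K = |A + A| / |A| = 20/6 = 10/3

Enumerate A + A = {a + b : a, b ∈ A}. With |A| = 6, there are |A|^2 = 36 ordered sum pairs; collecting distinct values, A + A = {2, 9, 16, 18, 20, 24, 25, 26, 27, 31, 33, 34, 36, 38, 40, 42, 44, 46, 48, 50}, so |A + A| = 20. Thus K = 20/6 = 10/3. For comparison, the minimum possible |A + A| over all 6-element sets is 2·6 − 1 = 11 (so min K = 11/6), attained only by arithmetic progressions.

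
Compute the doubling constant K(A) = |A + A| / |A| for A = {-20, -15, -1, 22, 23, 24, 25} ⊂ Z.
K = |A + A| / |A| = 25/7

Enumerate A + A = {a + b : a, b ∈ A}. With |A| = 7, there are |A|^2 = 49 ordered sum pairs; collecting distinct values, A + A = {-40, -35, -30, -21, -16, -2, 2, 3, 4, 5, 7, 8, 9, 10, 21, 22, 23, 24, 44, 45, 46, 47, 48, 49, 50}, so |A + A| = 25. Thus K = 25/7. For comparison, the minimum possible |A + A| over all 7-element sets is 2·7 − 1 = 13 (so min K = 13/7), attained only by arithmetic progressions.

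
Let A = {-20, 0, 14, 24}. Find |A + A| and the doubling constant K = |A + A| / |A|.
K = |A + A| / |A| = 10/4 = 5/2

Enumerate A + A = {a + b : a, b ∈ A}. With |A| = 4, there are |A|^2 = 16 ordered sum pairs; collecting distinct values, A + A = {-40, -20, -6, 0, 4, 14, 24, 28, 38, 48}, so |A + A| = 10. Thus K = 10/4 = 5/2. For comparison, the minimum possible |A + A| over all 4-element sets is 2·4 − 1 = 7 (so min K = 7/4), attained only by arithmetic progressions.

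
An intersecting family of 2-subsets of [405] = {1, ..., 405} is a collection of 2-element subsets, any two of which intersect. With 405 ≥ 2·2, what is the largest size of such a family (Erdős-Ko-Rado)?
max |F| = C(404, 1) = 404

Erdős-Ko-Rado (1961): when n ≥ 2k, max |F| = C(n−1, k−1). The bound is attained by the star {A : i ∈ A} for any fixed i ∈ [n]. Here C(405−1, 2−1) = C(404, 1) = 404.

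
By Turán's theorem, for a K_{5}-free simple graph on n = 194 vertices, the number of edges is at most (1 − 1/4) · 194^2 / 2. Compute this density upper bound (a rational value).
Turán density bound = (3/4) · 194^2/2 = 28227/2 ≈ 14113.5

Turán's theorem: ex(n, K_{r+1}) is achieved by the complete r-partite Turán graph T(n, r) with parts as balanced as possible, and is at most (1 − 1/r) · n^2/2. For r = 4, n = 194: the density bound is (3/4) · 37636/2 = 28227/2 ≈ 14113.5. The integer-valued extremum is e(T(194, 4)) = 14113, which is strictly less than the density bound 28227/2 since 4 ∤ 194 (the parts of T(194, 4) cannot all be equal).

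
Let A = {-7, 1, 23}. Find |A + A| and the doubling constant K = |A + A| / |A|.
K = |A + A| / |A| = 6/3 = 2

Enumerate A + A = {a + b : a, b ∈ A}. With |A| = 3, there are |A|^2 = 9 ordered sum pairs; collecting distinct values, A + A = {-14, -6, 2, 16, 24, 46}, so |A + A| = 6. Thus K = 6/3 = 2. For comparison, the minimum possible |A + A| over all 3-element sets is 2·3 − 1 = 5 (so min K = 5/3), attained only by arithmetic progressions.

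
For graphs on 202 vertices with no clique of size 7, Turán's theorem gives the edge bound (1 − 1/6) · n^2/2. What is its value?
Turán density bound = (5/6) · 202^2/2 = 51005/3 ≈ 17001.6667

Turán's theorem: ex(n, K_{r+1}) is achieved by the complete r-partite Turán graph T(n, r) with parts as balanced as possible, and is at most (1 − 1/r) · n^2/2. For r = 6, n = 202: the density bound is (5/6) · 40804/2 = 51005/3 ≈ 17001.6667. The integer-valued extremum is e(T(202, 6)) = 17001, which is strictly less than the density bound 51005/3 since 6 ∤ 202 (the parts of T(202, 6) cannot all be equal).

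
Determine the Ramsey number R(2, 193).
R(2, 193) = 193

R(2, k) = k for all k ≥ 2: in a 2-colouring of K_k, either some edge is red (a red K_2) or all edges are blue (a blue K_k). And K_{192} coloured all-blue has no blue K_193, so R(2, 193) > 192. Hence R(2, 193) = 193.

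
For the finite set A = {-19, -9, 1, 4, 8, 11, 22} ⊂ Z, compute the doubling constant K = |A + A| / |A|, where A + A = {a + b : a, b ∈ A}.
K = |A + A| / |A| = 24/7

Enumerate A + A = {a + b : a, b ∈ A}. With |A| = 7, there are |A|^2 = 49 ordered sum pairs; collecting distinct values, A + A = {-38, -28, -18, -15, -11, -8, -5, -1, 2, 3, 5, 8, 9, 12, 13, 15, 16, 19, 22, 23, 26, 30, 33, 44}, so |A + A| = 24. Thus K = 24/7. For comparison, the minimum possible |A + A| over all 7-element sets is 2·7 − 1 = 13 (so min K = 13/7), attained only by arithmetic progressions.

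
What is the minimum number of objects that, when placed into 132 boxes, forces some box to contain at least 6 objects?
n = (6 − 1)·132 + 1 = 661

By the generalised pigeonhole principle, to guarantee some box contains ≥ r objects we need more than (r − 1) · k objects total. Threshold: n = (r − 1) · k + 1. With r = 6 and k = 132: n = 5 · 132 + 1 = 660 + 1 = 661. For n = 660 = 5 · 132, we can put exactly 5 objects in every box, avoiding 6 in any single one — so 661 is tight.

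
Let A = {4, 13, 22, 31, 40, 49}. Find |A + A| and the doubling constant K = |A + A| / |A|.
K = |A + A| / |A| = 11/6

Enumerate A + A = {a + b : a, b ∈ A}. With |A| = 6, there are |A|^2 = 36 ordered sum pairs; collecting distinct values, A + A = {8, 17, 26, 35, 44, 53, 62, 71, 80, 89, 98}, so |A + A| = 11. Thus K = 11/6. Here |A + A| = 2|A| − 1 = 11, the minimum possible — so K = 11/6 is minimal, which holds iff A is an arithmetic progression.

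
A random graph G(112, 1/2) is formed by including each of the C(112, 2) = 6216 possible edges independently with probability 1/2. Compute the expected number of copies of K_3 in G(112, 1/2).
E[# K_3] = C(112, 3) · (1/2)^C(3, 2) = 227920 / 2^3 = 28490

For each 3-subset S of vertices (there are C(112, 3) = 227920 such S), let X_S = 1 if S induces a K_3 (all C(3, 2) = 3 edges present). Then P(X_S = 1) = (1/2)^3 = 1/8. By linearity of expectation, E[# K_3] = C(112, 3) · (1/2)^3 = 227920 / 8 = 28490.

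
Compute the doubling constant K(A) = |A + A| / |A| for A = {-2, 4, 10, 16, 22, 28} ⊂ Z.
K = |A + A| / |A| = 11/6

Enumerate A + A = {a + b : a, b ∈ A}. With |A| = 6, there are |A|^2 = 36 ordered sum pairs; collecting distinct values, A + A = {-4, 2, 8, 14, 20, 26, 32, 38, 44, 50, 56}, so |A + A| = 11. Thus K = 11/6. Here |A + A| = 2|A| − 1 = 11, the minimum possible — so K = 11/6 is minimal, which holds iff A is an arithmetic progression.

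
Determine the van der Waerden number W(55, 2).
W(55, 2) = 55 + 1 = 56

A 2-term AP is any pair of integers, so a monochromatic 2-AP exists iff some colour is used at least twice. With 55 colours, the colouring i ↦ i on {1, ..., 55} uses each colour once, avoiding any monochromatic pair, so W(55, 2) > 55. For {1, ..., 56}, pigeonhole forces two integers of the same colour, which form a monochromatic 2-AP. Hence W(55, 2) = 56.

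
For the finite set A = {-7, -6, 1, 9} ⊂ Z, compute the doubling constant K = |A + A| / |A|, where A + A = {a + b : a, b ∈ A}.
K = |A + A| / |A| = 9/4

Enumerate A + A = {a + b : a, b ∈ A}. With |A| = 4, there are |A|^2 = 16 ordered sum pairs; collecting distinct values, A + A = {-14, -13, -12, -6, -5, 2, 3, 10, 18}, so |A + A| = 9. Thus K = 9/4. For comparison, the minimum possible |A + A| over all 4-element sets is 2·4 − 1 = 7 (so min K = 7/4), attained only by arithmetic progressions.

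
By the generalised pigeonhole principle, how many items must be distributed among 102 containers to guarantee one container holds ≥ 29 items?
n = (29 − 1)·102 + 1 = 2857

By the generalised pigeonhole principle, to guarantee some box contains ≥ r objects we need more than (r − 1) · k objects total. Threshold: n = (r − 1) · k + 1. With r = 29 and k = 102: n = 28 · 102 + 1 = 2856 + 1 = 2857. For n = 2856 = 28 · 102, we can put exactly 28 objects in every box, avoiding 29 in any single one — so 2857 is tight.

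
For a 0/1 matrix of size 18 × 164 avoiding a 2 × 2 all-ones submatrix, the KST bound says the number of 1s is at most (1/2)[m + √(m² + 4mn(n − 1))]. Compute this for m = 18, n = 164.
z(18, 164; 2, 2) ≤ (1/2)[18 + √(18² + 4·18·164·163)] = (1/2)[18 + √1925028] = 702.7269

Kővári–Sós–Turán: let r_1, ..., r_18 be the row sums and z = Σ r_i the total number of 1s. Each pair of columns can share at most one row with both entries 1 (else a 2×2 all-ones block appears), so Σ_i C(r_i, 2) ≤ C(164, 2) = 13366. By convexity Σ_i C(r_i, 2) ≥ 18·C(z/18, 2) = z(z − 18)/(2·18), giving z² − 18z − 18·164·163 ≤ 0 and hence z ≤ (1/2)[18 + √(324 + 4·481176)] = (1/2)[18 + √1925028] ≈ (1/2)(18 + 1387.4538) = 702.7269.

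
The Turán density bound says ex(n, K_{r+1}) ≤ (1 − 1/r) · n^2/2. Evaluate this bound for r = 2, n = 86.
Turán density bound = (1/2) · 86^2/2 = 1849

Turán's theorem: ex(n, K_{r+1}) is achieved by the complete r-partite Turán graph T(n, r) with parts as balanced as possible, and is at most (1 − 1/r) · n^2/2. For r = 2, n = 86: the density bound is (1/2) · 7396/2 = 1849. Since 2 ∣ 86, the Turán graph T(86, 2) has parts of equal size 43, and its edge count e(T(86, 2)) = 1849 attains the density bound exactly.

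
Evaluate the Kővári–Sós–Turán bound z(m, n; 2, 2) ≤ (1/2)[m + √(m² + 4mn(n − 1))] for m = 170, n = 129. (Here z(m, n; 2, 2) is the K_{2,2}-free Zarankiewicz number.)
z(170, 129; 2, 2) ≤ (1/2)[170 + √(170² + 4·170·129·128)] = (1/2)[170 + √11257060] = 1762.5771

Kővári–Sós–Turán: let r_1, ..., r_170 be the row sums and z = Σ r_i the total number of 1s. Each pair of columns can share at most one row with both entries 1 (else a 2×2 all-ones block appears), so Σ_i C(r_i, 2) ≤ C(129, 2) = 8256. By convexity Σ_i C(r_i, 2) ≥ 170·C(z/170, 2) = z(z − 170)/(2·170), giving z² − 170z − 170·129·128 ≤ 0 and hence z ≤ (1/2)[170 + √(28900 + 4·2807040)] = (1/2)[170 + √11257060] ≈ (1/2)(170 + 3355.1542) = 1762.5771.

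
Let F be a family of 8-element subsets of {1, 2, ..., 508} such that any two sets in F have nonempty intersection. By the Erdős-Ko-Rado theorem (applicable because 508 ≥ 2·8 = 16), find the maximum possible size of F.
max |F| = C(507, 7) = 1638925763772726

Erdős-Ko-Rado (1961): when n ≥ 2k, max |F| = C(n−1, k−1). The bound is attained by the star {A : i ∈ A} for any fixed i ∈ [n]. Here C(508−1, 8−1) = C(507, 7) = 1638925763772726.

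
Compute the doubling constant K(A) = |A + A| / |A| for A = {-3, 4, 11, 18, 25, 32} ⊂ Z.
K = |A + A| / |A| = 11/6

Enumerate A + A = {a + b : a, b ∈ A}. With |A| = 6, there are |A|^2 = 36 ordered sum pairs; collecting distinct values, A + A = {-6, 1, 8, 15, 22, 29, 36, 43, 50, 57, 64}, so |A + A| = 11. Thus K = 11/6. Here |A + A| = 2|A| − 1 = 11, the minimum possible — so K = 11/6 is minimal, which holds iff A is an arithmetic progression.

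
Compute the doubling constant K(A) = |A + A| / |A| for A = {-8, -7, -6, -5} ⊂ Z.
K = |A + A| / |A| = 7/4

Enumerate A + A = {a + b : a, b ∈ A}. With |A| = 4, there are |A|^2 = 16 ordered sum pairs; collecting distinct values, A + A = {-16, -15, -14, -13, -12, -11, -10}, so |A + A| = 7. Thus K = 7/4. Here |A + A| = 2|A| − 1 = 7, the minimum possible — so K = 7/4 is minimal, which holds iff A is an arithmetic progression.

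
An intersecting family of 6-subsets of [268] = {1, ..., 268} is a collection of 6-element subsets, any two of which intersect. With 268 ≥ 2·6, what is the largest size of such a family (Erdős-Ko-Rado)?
max |F| = C(267, 5) = 10889732238

The Erdős-Ko-Rado theorem states: for n ≥ 2k, an intersecting family of k-subsets of an n-element set has size at most C(n − 1, k − 1), with equality for 'star' families {A ⊆ [n] : |A| = k, i ∈ A} (fix an element i). For n = 268, k = 6: C(267, 5) = 10889732238.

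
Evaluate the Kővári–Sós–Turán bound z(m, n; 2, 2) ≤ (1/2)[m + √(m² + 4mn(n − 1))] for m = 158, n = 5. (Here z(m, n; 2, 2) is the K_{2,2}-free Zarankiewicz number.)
z(158, 5; 2, 2) ≤ (1/2)[158 + √(158² + 4·158·5·4)] = (1/2)[158 + √37604] = 175.9588

Kővári–Sós–Turán: let r_1, ..., r_158 be the row sums and z = Σ r_i the total number of 1s. Each pair of columns can share at most one row with both entries 1 (else a 2×2 all-ones block appears), so Σ_i C(r_i, 2) ≤ C(5, 2) = 10. By convexity Σ_i C(r_i, 2) ≥ 158·C(z/158, 2) = z(z − 158)/(2·158), giving z² − 158z − 158·5·4 ≤ 0 and hence z ≤ (1/2)[158 + √(24964 + 4·3160)] = (1/2)[158 + √37604] ≈ (1/2)(158 + 193.9175) = 175.9588.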